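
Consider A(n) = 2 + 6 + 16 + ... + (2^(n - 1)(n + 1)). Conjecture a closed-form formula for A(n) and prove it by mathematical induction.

We claim A(n) = 2^n·n for all n ≥ 1.
Base case (n = 1): A(1) = 2, and the closed form gives 2. They agree.
Inductive step: assume the claim holds for n = j, so A(j) = 2^j·j.
Then A(j+1) = A(j) + (2^j(j + 2)) = (2^j·j) + (2^j(j + 2)).
Simplifying, A(j+1) = 2^(j + 1)(j + 1) = 2^(j+1)·(j+1),
which is the closed form with n = j+1.
This completes the induction.

A(n) = 2^n·n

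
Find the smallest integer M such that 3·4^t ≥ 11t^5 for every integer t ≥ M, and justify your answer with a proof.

M = 9

At t = 8: 196608 < 360448, so the inequality fails and M ≥ 9. We prove 3·4^t ≥ 11t^5 for all t ≥ 9.
Base case (t = 9): 3·4^t = 786432 and 11t^5 = 649539, so 786432 ≥ 649539.
Inductive step: suppose the statement holds for some i ≥ 9, so 3·4^i ≥ 11i^5.
Then 3·4^(i + 1) = 4·(3·4^i) ≥ 4·(11i^5).
Also, for i ≥ 9 we have 4·(11i^5) ≥ 11(i+1)^5, since 4 ≥ (1 + 1/i)^5 for all i ≥ 9.
Combining, 3·4^(i + 1) ≥ 11(i+1)^5.
Hence, by induction on t, the claim holds for every t ≥ 9.
Hence the smallest such M is 9.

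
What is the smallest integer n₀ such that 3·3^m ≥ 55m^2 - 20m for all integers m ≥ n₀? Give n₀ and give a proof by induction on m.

n₀ = 6

At m = 5: 729 < 1275, so the inequality fails and n₀ ≥ 6. We prove 3·3^m ≥ 55m^2 - 20m for all m ≥ 6.
When m = 6: 3·3^m = 2187 and 55m^2 - 20m = 1860, so 2187 ≥ 1860.
For the inductive step, assume it holds for an arbitrary r ≥ 6, so 3·3^r ≥ 55r^2 - 20r.
Then 3·3^(r + 1) = 3·(3·3^r) ≥ 3·(55r^2 - 20r).
Also, for r ≥ 6 we have 3·(55r^2 - 20r) ≥ 55(r+1)^2 - 20(r+1), since 3·(55r^2 - 20r) − (55(r+1)^2 - 20(r+1)) = 110r^2 - 150r - 35, which is nonnegative for all r ≥ 6.
Combining, 3·3^(r + 1) ≥ 55(r+1)^2 - 20(r+1).
This completes the induction.
Hence the smallest such n₀ is 6.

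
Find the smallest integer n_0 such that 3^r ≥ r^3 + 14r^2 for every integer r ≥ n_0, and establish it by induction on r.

n_0 = 6

At r = 5: 243 < 475, so the inequality fails and n_0 ≥ 6. We prove 3^r ≥ r^3 + 14r^2 for all r ≥ 6.
Base case (r = 6): 3^r = 729 and r^3 + 14r^2 = 720, so 729 ≥ 720.
Suppose the result is true for r = j, so 3^j ≥ j^3 + 14j^2.
Then 3^(j + 1) = 3·(3^j) ≥ 3·(j^3 + 14j^2).
Also, for j ≥ 6 we have 3·(j^3 + 14j^2) ≥ (j+1)^3 + 14(j+1)^2, since 3·(j^3 + 14j^2) − ((j+1)^3 + 14(j+1)^2) = 2j^3 + 25j^2 - 31j - 15, which is nonnegative for all j ≥ 6.
Combining, 3^(j + 1) ≥ (j+1)^3 + 14(j+1)^2.
By induction, the statement is established for all r ≥ 6.
Hence the smallest such n_0 is 6.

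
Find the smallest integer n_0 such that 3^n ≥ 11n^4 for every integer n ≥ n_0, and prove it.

n_0 = 11

At n = 10: 59049 < 110000, so the inequality fails and n_0 ≥ 11. We prove 3^n ≥ 11n^4 for all n ≥ 11.
When n = 11: 3^n = 177147 and 11n^4 = 161051, so 177147 ≥ 161051.
Suppose the result is true for n = j, so 3^j ≥ 11j^4.
Then 3^(j + 1) = 3·(3^j) ≥ 3·(11j^4).
Also, for j ≥ 11 we have 3·(11j^4) ≥ 11(j+1)^4, since 3 ≥ (1 + 1/j)^4 for all j ≥ 11.
Combining, 3^(j + 1) ≥ 11(j+1)^4.
This completes the induction.
Hence the smallest such n_0 is 11.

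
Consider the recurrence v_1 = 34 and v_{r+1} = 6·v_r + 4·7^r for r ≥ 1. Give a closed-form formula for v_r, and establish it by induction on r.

Computing the first terms: v_1 = 34, v_2 = 232, v_3 = 1588. This suggests v_r = 6^r + 4·7^r.
When r = 1: the formula gives 34 = 34 = v_1.
Inductive step: assume the claim holds for r = k, so v_k = 6^k + 4·7^k.
Then v_{k+1} = 6·v_k + 4·7^k = 6·(6^k + 4·7^k) + 4·7^k = 6^(k + 1) + 4·7^(k + 1),
which is the claimed formula at r = k+1.
By induction, the statement is established for all r ≥ 1.

v_r = 6^r + 4·7^r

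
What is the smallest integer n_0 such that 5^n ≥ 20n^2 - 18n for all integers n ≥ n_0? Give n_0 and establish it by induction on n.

n_0 = 4

At n = 3: 125 < 126, so the inequality fails and n_0 ≥ 4. We prove 5^n ≥ 20n^2 - 18n for all n ≥ 4.
When n = 4: 5^n = 625 and 20n^2 - 18n = 248, so 625 ≥ 248.
For the inductive step, assume it holds for an arbitrary m ≥ 4, so 5^m ≥ 20m^2 - 18m.
Then 5^(m + 1) = 5·(5^m) ≥ 5·(20m^2 - 18m).
Also, for m ≥ 4 we have 5·(20m^2 - 18m) ≥ 20(m+1)^2 - 18(m+1), since 5·(20m^2 - 18m) − (20(m+1)^2 - 18(m+1)) = 80m^2 - 112m - 2, which is nonnegative for all m ≥ 4.
Combining, 5^(m + 1) ≥ 20(m+1)^2 - 18(m+1).
This completes the induction.
Hence the smallest such n_0 is 4.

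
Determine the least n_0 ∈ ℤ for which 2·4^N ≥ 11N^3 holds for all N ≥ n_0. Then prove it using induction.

At N = 4: 512 < 704, so the inequality fails and n_0 ≥ 5. We prove 2·4^N ≥ 11N^3 for all N ≥ 5.
When N = 5: 2·4^N = 2048 and 11N^3 = 1375, so 2048 ≥ 1375.
Inductive step: suppose the statement holds for some k ≥ 5, so 2·4^k ≥ 11k^3.
Then 2·4^(k + 1) = 4·(2·4^k) ≥ 4·(11k^3).
Also, for k ≥ 5 we have 4·(11k^3) ≥ 11(k+1)^3, since 4 ≥ (1 + 1/k)^3 for all k ≥ 5.
Combining, 2·4^(k + 1) ≥ 11(k+1)^3.
By the principle of mathematical induction, the result holds for all N ≥ 5.
Hence the smallest such n_0 is 5.

n_0 = 5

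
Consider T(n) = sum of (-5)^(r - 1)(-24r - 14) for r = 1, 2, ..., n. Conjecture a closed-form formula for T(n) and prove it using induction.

We claim T(n) = (-5)^n(4n + 3) - 3 for all n ≥ 1.
Base case (n = 1): T(1) = -38, and the closed form gives -38. They agree.
Suppose the result is true for n = r, so T(r) = (-5)^r(4r + 3) - 3.
Then T(r+1) = T(r) + ((-5)^r(-24r - 38)) = ((-5)^r(4r + 3) - 3) + ((-5)^r(-24r - 38)).
Simplifying, T(r+1) = -20(-5)^r·r - 35(-5)^r - 3 = (-5)^(r+1)(4(r+1) + 3) - 3,
which is the closed form with n = r+1.
Hence, by induction on n, the claim holds for every n ≥ 1.

T(n) = (-5)^n(4n + 3) - 3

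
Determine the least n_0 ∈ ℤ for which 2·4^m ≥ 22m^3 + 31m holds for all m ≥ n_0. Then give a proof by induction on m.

At m = 5: 2048 < 2905, so the inequality fails and n_0 ≥ 6. We prove 2·4^m ≥ 22m^3 + 31m for all m ≥ 6.
Base step (m = 6): 2·4^m = 8192 and 22m^3 + 31m = 4938, so 8192 ≥ 4938.
Inductive step: assume the claim holds for m = i, so 2·4^i ≥ 22i^3 + 31i.
Then 2·4^(i + 1) = 4·(2·4^i) ≥ 4·(22i^3 + 31i).
Also, for i ≥ 6 we have 4·(22i^3 + 31i) ≥ 22(i+1)^3 + 31(i+1), since 4·(22i^3 + 31i) − (22(i+1)^3 + 31(i+1)) = 66i^3 - 66i^2 + 27i - 53, which is nonnegative for all i ≥ 6.
Combining, 2·4^(i + 1) ≥ 22(i+1)^3 + 31(i+1).
This completes the induction.
Hence the smallest such n_0 is 6.

n_0 = 6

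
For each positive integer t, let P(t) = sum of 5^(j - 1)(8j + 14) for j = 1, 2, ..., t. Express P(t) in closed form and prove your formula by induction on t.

We claim P(t) = 5^t(2t + 3) - 3 for all t ≥ 1.
For the base case t = 1: P(1) = 22, and the closed form gives 22. They agree.
Suppose the result is true for t = j, so P(j) = 5^j(2j + 3) - 3.
Then P(j+1) = P(j) + (5^j(8j + 22)) = (5^j(2j + 3) - 3) + (5^j(8j + 22)).
Simplifying, P(j+1) = 10·5^j·j + 25·5^j - 3 = 5^(j+1)(2(j+1) + 3) - 3,
which is the closed form with t = j+1.
By induction, the statement is established for all t ≥ 1.

P(t) = 5^t(2t + 3) - 3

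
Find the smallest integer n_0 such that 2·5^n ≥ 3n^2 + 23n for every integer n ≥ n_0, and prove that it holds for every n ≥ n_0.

At n = 2: 50 < 58, so the inequality fails and n_0 ≥ 3. We prove 2·5^n ≥ 3n^2 + 23n for all n ≥ 3.
When n = 3: 2·5^n = 250 and 3n^2 + 23n = 96, so 250 ≥ 96.
For the inductive step, assume it holds for an arbitrary j ≥ 3, so 2·5^j ≥ 3j^2 + 23j.
Then 2·5^(j + 1) = 5·(2·5^j) ≥ 5·(3j^2 + 23j).
Also, for j ≥ 3 we have 5·(3j^2 + 23j) ≥ 3(j+1)^2 + 23(j+1), since 5·(3j^2 + 23j) − (3(j+1)^2 + 23(j+1)) = 12j^2 + 86j - 26, which is nonnegative for all j ≥ 3.
Combining, 2·5^(j + 1) ≥ 3(j+1)^2 + 23(j+1).
Hence, by induction on n, the claim holds for every n ≥ 3.
Hence the smallest such n_0 is 3.

n_0 = 3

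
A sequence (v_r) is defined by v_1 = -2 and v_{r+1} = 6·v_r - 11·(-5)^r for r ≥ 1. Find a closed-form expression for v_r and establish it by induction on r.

Computing the first terms: v_1 = -2, v_2 = 43, v_3 = -17. This suggests v_r = (-5)^r + 3·6^(r - 1).
When r = 1: the formula gives -2 = -2 = v_1.
For the inductive step, assume it holds for an arbitrary m ≥ 1, so v_m = (-5)^m + 3·6^(m - 1).
Then v_{m+1} = 6·v_m - 11·(-5)^m = 6·((-5)^m + 3·6^(m - 1)) - 11·(-5)^m = (-5)^(m + 1) + 3·6^m = (-5)^(m+1) + 3·6^((m+1) - 1),
which is the claimed formula at r = m+1.
By induction, the statement is established for all r ≥ 1.

v_r = (-5)^r + 3·6^(r - 1)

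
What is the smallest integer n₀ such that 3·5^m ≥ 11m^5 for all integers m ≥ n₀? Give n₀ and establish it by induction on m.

At m = 6: 46875 < 85536, so the inequality fails and n₀ ≥ 7. We prove 3·5^m ≥ 11m^5 for all m ≥ 7.
For the base case m = 7: 3·5^m = 234375 and 11m^5 = 184877, so 234375 ≥ 184877.
Inductive step: suppose the statement holds for some p ≥ 7, so 3·5^p ≥ 11p^5.
Then 3·5^(p + 1) = 5·(3·5^p) ≥ 5·(11p^5).
Also, for p ≥ 7 we have 5·(11p^5) ≥ 11(p+1)^5, since 5 ≥ (1 + 1/p)^5 for all p ≥ 7.
Combining, 3·5^(p + 1) ≥ 11(p+1)^5.
By induction, the statement is established for all m ≥ 7.
Hence the smallest such n₀ is 7.

n₀ = 7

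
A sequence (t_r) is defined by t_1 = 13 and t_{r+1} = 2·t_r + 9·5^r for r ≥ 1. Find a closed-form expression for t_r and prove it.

t_r = -2^r + 3·5^r

Computing the first terms: t_1 = 13, t_2 = 71, t_3 = 367. This suggests t_r = -2^r + 3·5^r.
Base step (r = 1): the formula gives 13 = 13 = t_1.
Inductive step: assume the claim holds for r = i, so t_i = -2^i + 3·5^i.
Then t_{i+1} = 2·t_i + 9·5^i = 2·(-2^i + 3·5^i) + 9·5^i = -2^(i + 1) + 3·5^(i + 1),
which is the claimed formula at r = i+1.
Hence, by induction on r, the claim holds for every r ≥ 1.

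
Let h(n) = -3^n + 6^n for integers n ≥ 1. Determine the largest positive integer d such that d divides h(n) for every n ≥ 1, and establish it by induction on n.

Computing the first values: h(1) = 3 and h(2) = 27; gcd(3, 27) = 3, so d ≤ 3.
We prove 3 | -3^n + 6^n for all n ≥ 1 by induction on n.
For the base case n = 1: h(1) = 3 = 3·(1), so 3 | h(1).
Suppose the result is true for n = k, i.e. 3 | h(k). Then
6^{k+1} − 3^{k+1} = 6·6^k − 3·3^k = 6·(6^k − 3^k) + (3)·3^k. The first term is divisible by 3 by the inductive hypothesis, and the second term (3)·3^k is divisible by 3 since 3 | 3. Hence 3 | h(k+1).
This completes the induction.
Therefore the largest such d is 3.

d = 3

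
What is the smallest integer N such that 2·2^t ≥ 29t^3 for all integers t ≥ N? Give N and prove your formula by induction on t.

At t = 15: 65536 < 97875, so the inequality fails and N ≥ 16. We prove 2·2^t ≥ 29t^3 for all t ≥ 16.
When t = 16: 2·2^t = 131072 and 29t^3 = 118784, so 131072 ≥ 118784.
For the inductive step, assume it holds for an arbitrary p ≥ 16, so 2·2^p ≥ 29p^3.
Then 2·2^(p + 1) = 2·(2·2^p) ≥ 2·(29p^3).
Also, for p ≥ 16 we have 2·(29p^3) ≥ 29(p+1)^3, since 2 ≥ (1 + 1/p)^3 for all p ≥ 16.
Combining, 2·2^(p + 1) ≥ 29(p+1)^3.
This completes the induction.
Hence the smallest such N is 16.

N = 16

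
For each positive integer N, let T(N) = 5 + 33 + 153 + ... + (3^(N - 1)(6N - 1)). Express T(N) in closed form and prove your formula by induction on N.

We claim T(N) = 3^N(3N - 2) + 2 for all N ≥ 1.
For the base case N = 1: T(1) = 5, and the closed form gives 5. They agree.
Inductive step: suppose the statement holds for some k ≥ 1, so T(k) = 3^k(3k - 2) + 2.
Then T(k+1) = T(k) + (3^k(6k + 5)) = (3^k(3k - 2) + 2) + (3^k(6k + 5)).
Simplifying, T(k+1) = 3^(k + 1) + 3^(k + 2)k + 2 = 3^(k+1)(3(k+1) - 2) + 2,
which is the closed form with N = k+1.
By the principle of mathematical induction, the result holds for all N ≥ 1.

T(N) = 3^N(3N - 2) + 2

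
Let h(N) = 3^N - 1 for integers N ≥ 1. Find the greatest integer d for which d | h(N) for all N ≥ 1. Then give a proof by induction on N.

Computing the first values: h(1) = 2 and h(2) = 8; gcd(2, 8) = 2, so d ≤ 2.
We prove 2 | 3^N - 1 for all N ≥ 1 by induction on N.
For the base case N = 1: h(1) = 2 = 2·(1), so 2 | h(1).
Suppose the result is true for N = p, i.e. 2 | h(p). Then
3^{p+1} − 1^{p+1} = 3·3^p − 1·1^p = 3·(3^p − 1^p) + (2)·1^p. The first term is divisible by 2 by the inductive hypothesis, and the second term (2)·1^p is divisible by 2 since 2 | 2. Hence 2 | h(p+1).
By the principle of mathematical induction, the result holds for all N ≥ 1.
Therefore the largest such d is 2.

d = 2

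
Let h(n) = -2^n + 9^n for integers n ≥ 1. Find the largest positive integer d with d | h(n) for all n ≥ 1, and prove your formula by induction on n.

Computing the first values: h(1) = 7 and h(2) = 77; gcd(7, 77) = 7, so d ≤ 7.
We prove 7 | -2^n + 9^n for all n ≥ 1 by induction on n.
When n = 1: h(1) = 7 = 7·(1), so 7 | h(1).
Suppose the result is true for n = i, i.e. 7 | h(i). Then
9^{i+1} − 2^{i+1} = 9·9^i − 2·2^i = 9·(9^i − 2^i) + (7)·2^i. The first term is divisible by 7 by the inductive hypothesis, and the second term (7)·2^i is divisible by 7 since 7 | 7. Hence 7 | h(i+1).
Hence, by induction on n, the claim holds for every n ≥ 1.
Therefore the largest such d is 7.

d = 7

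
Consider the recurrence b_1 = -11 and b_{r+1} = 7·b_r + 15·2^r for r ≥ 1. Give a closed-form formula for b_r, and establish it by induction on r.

b_r = -3·2^r - 5·7^(r - 1)

Computing the first terms: b_1 = -11, b_2 = -47, b_3 = -269. This suggests b_r = -3·2^r - 5·7^(r - 1).
For the base case r = 1: the formula gives -11 = -11 = b_1.
Suppose the result is true for r = i, so b_i = -3·2^i - 5·7^(i - 1).
Then b_{i+1} = 7·b_i + 15·2^i = 7·(-3·2^i - 5·7^(i - 1)) + 15·2^i = -3·2^(i + 1) - 5·7^i = -3·2^(i+1) - 5·7^((i+1) - 1),
which is the claimed formula at r = i+1.
Hence, by induction on r, the claim holds for every r ≥ 1.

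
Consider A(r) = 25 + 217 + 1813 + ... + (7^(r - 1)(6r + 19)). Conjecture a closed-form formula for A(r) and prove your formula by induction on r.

A(r) = 7^r(r + 3) - 3

We claim A(r) = 7^r(r + 3) - 3 for all r ≥ 1.
When r = 1: A(1) = 25, and the closed form gives 25. They agree.
Inductive step: assume the claim holds for r = m, so A(m) = 7^m(m + 3) - 3.
Then A(m+1) = A(m) + (7^m(6m + 25)) = (7^m(m + 3) - 3) + (7^m(6m + 25)).
Simplifying, A(m+1) = 7·7^m·m + 28·7^m - 3 = 7^(m+1)((m+1) + 3) - 3,
which is the closed form with r = m+1.
By the principle of mathematical induction, the result holds for all r ≥ 1.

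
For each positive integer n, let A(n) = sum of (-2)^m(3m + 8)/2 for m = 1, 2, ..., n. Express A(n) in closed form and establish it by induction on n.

We claim A(n) = (-2)^n(n + 3) - 3 for all n ≥ 1.
Base step (n = 1): A(1) = -11, and the closed form gives -11. They agree.
Inductive step: assume the claim holds for n = m, so A(m) = (-2)^m(m + 3) - 3.
Then A(m+1) = A(m) + ((-2)^m(-3m - 11)) = ((-2)^m(m + 3) - 3) + ((-2)^m(-3m - 11)).
Simplifying, A(m+1) = -2(-2)^m·m - 8(-2)^m - 3 = (-2)^(m+1)((m+1) + 3) - 3,
which is the closed form with n = m+1.
Hence, by induction on n, the claim holds for every n ≥ 1.

A(n) = (-2)^n(n + 3) - 3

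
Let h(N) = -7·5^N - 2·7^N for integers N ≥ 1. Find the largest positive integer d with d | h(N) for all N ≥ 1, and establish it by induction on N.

d = 7

Computing the first values: h(1) = -49 and h(2) = -273; gcd(-49, -273) = 7, so d ≤ 7.
We prove 7 | -7·5^N - 2·7^N for all N ≥ 1 by induction on N.
Base step (N = 1): h(1) = -49 = 7·(-7), so 7 | h(1).
Inductive step: suppose the statement holds for some r ≥ 1, i.e. 7 | h(r). Then
h(r+1) − 7·h(r) = (-7·5^(r+1) - 2·7^(r+1)) − 7·(-7·5^r - 2·7^r) = (-7)·5^r·(5 − 7) = (14)·5^r. Since 7 | h(r) by the inductive hypothesis, 7 | 7·h(r); and 7 | 14 since 14 = 7·2. Therefore 7 | h(r+1).
This completes the induction.
Therefore the largest such d is 7.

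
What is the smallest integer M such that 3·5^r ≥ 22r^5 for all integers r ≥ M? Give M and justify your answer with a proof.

At r = 7: 234375 < 369754, so the inequality fails and M ≥ 8. We prove 3·5^r ≥ 22r^5 for all r ≥ 8.
For the base case r = 8: 3·5^r = 1171875 and 22r^5 = 720896, so 1171875 ≥ 720896.
Inductive step: suppose the statement holds for some m ≥ 8, so 3·5^m ≥ 22m^5.
Then 3·5^(m + 1) = 5·(3·5^m) ≥ 5·(22m^5).
Also, for m ≥ 8 we have 5·(22m^5) ≥ 22(m+1)^5, since 5 ≥ (1 + 1/m)^5 for all m ≥ 8.
Combining, 3·5^(m + 1) ≥ 22(m+1)^5.
This completes the induction.
Hence the smallest such M is 8.

M = 8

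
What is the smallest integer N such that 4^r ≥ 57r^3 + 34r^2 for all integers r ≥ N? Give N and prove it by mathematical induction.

N = 8

At r = 7: 16384 < 21217, so the inequality fails and N ≥ 8. We prove 4^r ≥ 57r^3 + 34r^2 for all r ≥ 8.
When r = 8: 4^r = 65536 and 57r^3 + 34r^2 = 31360, so 65536 ≥ 31360.
Inductive step: suppose the statement holds for some m ≥ 8, so 4^m ≥ 57m^3 + 34m^2.
Then 4^(m + 1) = 4·(4^m) ≥ 4·(57m^3 + 34m^2).
Also, for m ≥ 8 we have 4·(57m^3 + 34m^2) ≥ 57(m+1)^3 + 34(m+1)^2, since 4·(57m^3 + 34m^2) − (57(m+1)^3 + 34(m+1)^2) = 171m^3 - 69m^2 - 239m - 91, which is nonnegative for all m ≥ 8.
Combining, 4^(m + 1) ≥ 57(m+1)^3 + 34(m+1)^2.
Hence, by induction on r, the claim holds for every r ≥ 8.
Hence the smallest such N is 8.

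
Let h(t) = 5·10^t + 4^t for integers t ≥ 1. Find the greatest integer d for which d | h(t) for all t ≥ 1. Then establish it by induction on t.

d = 6

Computing the first values: h(1) = 54 and h(2) = 516; gcd(54, 516) = 6, so d ≤ 6.
We prove 6 | 5·10^t + 4^t for all t ≥ 1 by induction on t.
For the base case t = 1: h(1) = 54 = 6·(9), so 6 | h(1).
Suppose the result is true for t = r, i.e. 6 | h(r). Then
h(r+1) − 10·h(r) = (5·10^(r+1) + 4^(r+1)) − 10·(5·10^r + 4^r) = (1)·4^r·(4 − 10) = (-6)·4^r. Since 6 | h(r) by the inductive hypothesis, 6 | 10·h(r); and 6 | -6 since -6 = 6·-1. Therefore 6 | h(r+1).
This completes the induction.
Therefore the largest such d is 6.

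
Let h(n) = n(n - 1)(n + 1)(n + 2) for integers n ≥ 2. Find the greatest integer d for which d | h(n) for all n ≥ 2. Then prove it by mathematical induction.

Computing the first values: h(2) = 24 and h(3) = 120; gcd(24, 120) = 24, so d ≤ 24.
We prove 24 | n(n - 1)(n + 1)(n + 2) for all n ≥ 2 by induction on n.
For the base case n = 2: h(2) = 24 = 24·(1), so 24 | h(2).
Inductive step: assume the claim holds for n = m, i.e. 24 | h(m). Then
h(m+1) − h(m) = m·(m+1)·(m+2)·(m+3) − (m-1)·m·(m+1)·(m+2) = m·(m+1)·(m+2)·[(m+3) − (m-1)] = 4·m·(m+1)·(m+2). The product of 3 consecutive integers is divisible by (3)! = 6, so h(m+1) − h(m) is divisible by 4·6 = 24. By the inductive hypothesis 24 | h(m), hence 24 | h(m+1).
Hence, by induction on n, the claim holds for every n ≥ 2.
Therefore the largest such d is 24.

d = 24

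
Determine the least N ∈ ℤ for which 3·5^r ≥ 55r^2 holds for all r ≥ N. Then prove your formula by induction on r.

N = 4

At r = 3: 375 < 495, so the inequality fails and N ≥ 4. We prove 3·5^r ≥ 55r^2 for all r ≥ 4.
When r = 4: 3·5^r = 1875 and 55r^2 = 880, so 1875 ≥ 880.
Inductive step: assume the claim holds for r = i, so 3·5^i ≥ 55i^2.
Then 3·5^(i + 1) = 5·(3·5^i) ≥ 5·(55i^2).
Also, for i ≥ 4 we have 5·(55i^2) ≥ 55(i+1)^2, since 5 ≥ (1 + 1/i)^2 for all i ≥ 4.
Combining, 3·5^(i + 1) ≥ 55(i+1)^2.
By induction, the statement is established for all r ≥ 4.
Hence the smallest such N is 4.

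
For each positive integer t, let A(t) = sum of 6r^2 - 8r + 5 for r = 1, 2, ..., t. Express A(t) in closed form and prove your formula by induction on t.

We claim A(t) = t(2t^2 - t + 2) for all t ≥ 1.
For the base case t = 1: A(1) = 3, and the closed form gives 3. They agree.
Inductive step: assume the claim holds for t = r, so A(r) = r(2r^2 - r + 2).
Then A(r+1) = A(r) + (6r^2 + 4r + 3) = (r(2r^2 - r + 2)) + (6r^2 + 4r + 3).
Simplifying, A(r+1) = (r + 1)(2r^2 + 3r + 3) = (r+1)(2(r+1)^2 - (r+1) + 2),
which is the closed form with t = r+1.
By the principle of mathematical induction, the result holds for all t ≥ 1.

A(t) = t(2t^2 - t + 2)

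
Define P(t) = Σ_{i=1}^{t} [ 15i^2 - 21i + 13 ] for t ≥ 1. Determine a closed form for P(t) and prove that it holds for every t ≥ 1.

P(t) = t(5t^2 - 3t + 5)

We claim P(t) = t(5t^2 - 3t + 5) for all t ≥ 1.
When t = 1: P(1) = 7, and the closed form gives 7. They agree.
For the inductive step, assume it holds for an arbitrary i ≥ 1, so P(i) = i(5i^2 - 3i + 5).
Then P(i+1) = P(i) + (15i^2 + 9i + 7) = (i(5i^2 - 3i + 5)) + (15i^2 + 9i + 7).
Simplifying, P(i+1) = (i + 1)(5i^2 + 7i + 7) = (i+1)(5(i+1)^2 - 3(i+1) + 5),
which is the closed form with t = i+1.
This completes the induction.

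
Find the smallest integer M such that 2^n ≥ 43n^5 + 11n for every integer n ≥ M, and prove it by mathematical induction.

M = 30

At n = 29: 536870912 < 881979726, so the inequality fails and M ≥ 30. We prove 2^n ≥ 43n^5 + 11n for all n ≥ 30.
Base step (n = 30): 2^n = 1073741824 and 43n^5 + 11n = 1044900330, so 1073741824 ≥ 1044900330.
Suppose the result is true for n = p, so 2^p ≥ 43p^5 + 11p.
Then 2^(p + 1) = 2·(2^p) ≥ 2·(43p^5 + 11p).
Also, for p ≥ 30 we have 2·(43p^5 + 11p) ≥ 43(p+1)^5 + 11(p+1), since 2·(43p^5 + 11p) − (43(p+1)^5 + 11(p+1)) = 43p^5 - 215p^4 - 430p^3 - 430p^2 - 204p - 54, which is nonnegative for all p ≥ 30.
Combining, 2^(p + 1) ≥ 43(p+1)^5 + 11(p+1).
By the principle of mathematical induction, the result holds for all n ≥ 30.
Hence the smallest such M is 30.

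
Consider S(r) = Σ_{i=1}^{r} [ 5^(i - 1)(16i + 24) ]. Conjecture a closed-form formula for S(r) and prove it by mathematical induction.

We claim S(r) = 5^r(4r + 5) - 5 for all r ≥ 1.
For the base case r = 1: S(1) = 40, and the closed form gives 40. They agree.
Inductive step: suppose the statement holds for some i ≥ 1, so S(i) = 5^i(4i + 5) - 5.
Then S(i+1) = S(i) + (5^i(16i + 40)) = (5^i(4i + 5) - 5) + (5^i(16i + 40)).
Simplifying, S(i+1) = 20·5^i·i + 45·5^i - 5 = 5^(i+1)(4(i+1) + 5) - 5,
which is the closed form with r = i+1.
By induction, the statement is established for all r ≥ 1.

S(r) = 5^r(4r + 5) - 5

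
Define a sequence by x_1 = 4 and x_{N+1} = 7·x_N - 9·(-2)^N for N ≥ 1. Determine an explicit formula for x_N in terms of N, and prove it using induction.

x_N = (-2)^N + 6·7^(N - 1)

Computing the first terms: x_1 = 4, x_2 = 46, x_3 = 286. This suggests x_N = (-2)^N + 6·7^(N - 1).
When N = 1: the formula gives 4 = 4 = x_1.
Inductive step: assume the claim holds for N = j, so x_j = (-2)^j + 6·7^(j - 1).
Then x_{j+1} = 7·x_j - 9·(-2)^j = 7·((-2)^j + 6·7^(j - 1)) - 9·(-2)^j = (-2)^(j + 1) + 6·7^j = (-2)^(j+1) + 6·7^((j+1) - 1),
which is the claimed formula at N = j+1.
By induction, the statement is established for all N ≥ 1.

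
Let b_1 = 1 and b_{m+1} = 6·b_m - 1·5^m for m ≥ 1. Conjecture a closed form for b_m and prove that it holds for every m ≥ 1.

Computing the first terms: b_1 = 1, b_2 = 1, b_3 = -19. This suggests b_m = 5^m - 4·6^(m - 1).
Base case (m = 1): the formula gives 1 = 1 = b_1.
For the inductive step, assume it holds for an arbitrary k ≥ 1, so b_k = 5^k - 4·6^(k - 1).
Then b_{k+1} = 6·b_k - 1·5^k = 6·(5^k - 4·6^(k - 1)) - 1·5^k = 5^(k + 1) - 4·6^k = 5^(k+1) - 4·6^((k+1) - 1),
which is the claimed formula at m = k+1.
This completes the induction.

b_m = 5^m - 4·6^(m - 1)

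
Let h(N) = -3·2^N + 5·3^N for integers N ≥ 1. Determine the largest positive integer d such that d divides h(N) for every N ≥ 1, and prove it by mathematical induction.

d = 3

Computing the first values: h(1) = 9 and h(2) = 33; gcd(9, 33) = 3, so d ≤ 3.
We prove 3 | -3·2^N + 5·3^N for all N ≥ 1 by induction on N.
Base step (N = 1): h(1) = 9 = 3·(3), so 3 | h(1).
Inductive step: suppose the statement holds for some r ≥ 1, i.e. 3 | h(r). Then
h(r+1) − 3·h(r) = (-3·2^(r+1) + 5·3^(r+1)) − 3·(-3·2^r + 5·3^r) = (-3)·2^r·(2 − 3) = (3)·2^r. Since 3 | h(r) by the inductive hypothesis, 3 | 3·h(r); and 3 | 3 since 3 = 3·1. Therefore 3 | h(r+1).
By the principle of mathematical induction, the result holds for all N ≥ 1.
Therefore the largest such d is 3.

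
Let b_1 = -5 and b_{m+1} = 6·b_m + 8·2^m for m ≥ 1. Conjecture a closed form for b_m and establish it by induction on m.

Computing the first terms: b_1 = -5, b_2 = -14, b_3 = -52. This suggests b_m = -2^(m + 1) - 6^(m - 1).
Base step (m = 1): the formula gives -5 = -5 = b_1.
Inductive step: assume the claim holds for m = p, so b_p = -2^(p + 1) - 6^(p - 1).
Then b_{p+1} = 6·b_p + 8·2^p = 6·(-2^(p + 1) - 6^(p - 1)) + 8·2^p = -2^(p + 2) - 6^p = -2^((p+1) + 1) - 6^((p+1) - 1),
which is the claimed formula at m = p+1.
By induction, the statement is established for all m ≥ 1.

b_m = -2^(m + 1) - 6^(m - 1)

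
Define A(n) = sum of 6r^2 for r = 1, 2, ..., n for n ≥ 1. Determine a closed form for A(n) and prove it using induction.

We claim A(n) = n(n + 1)(2n + 1) for all n ≥ 1.
Base case (n = 1): A(1) = 6, and the closed form gives 6. They agree.
Inductive step: assume the claim holds for n = r, so A(r) = r(2r^2 + 3r + 1).
Then A(r+1) = A(r) + (6(r + 1)^2) = (r(2r^2 + 3r + 1)) + (6(r + 1)^2).
Simplifying, A(r+1) = (r + 1)(r + 2)(2r + 3) = (r+1)((r+1) + 1)(2(r+1) + 1),
which is the closed form with n = r+1.
By induction, the statement is established for all n ≥ 1.

A(n) = n(n + 1)(2n + 1)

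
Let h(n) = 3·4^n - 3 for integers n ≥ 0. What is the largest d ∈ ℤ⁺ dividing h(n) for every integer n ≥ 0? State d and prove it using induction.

d = 9

Computing the first values: h(0) = 0 and h(1) = 9; gcd(0, 9) = 9, so d ≤ 9.
We prove 9 | 3·4^n - 3 for all n ≥ 0 by induction on n.
Base step (n = 0): h(0) = 0 = 9·(0), so 9 | h(0).
Inductive step: assume the claim holds for n = i, i.e. 9 | h(i). Then
h(i+1) = 3·4^(i+1) - 3 = 4·(3·4^i - 3) + 9 = 4·h(i) + 9. The first term is divisible by 9 by the inductive hypothesis, and 9 is divisible by 9. Hence 9 | h(i+1).
By the principle of mathematical induction, the result holds for all n ≥ 0.
Therefore the largest such d is 9.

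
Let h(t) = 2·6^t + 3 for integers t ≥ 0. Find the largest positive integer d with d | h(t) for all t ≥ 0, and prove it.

d = 5

Computing the first values: h(0) = 5 and h(1) = 15; gcd(5, 15) = 5, so d ≤ 5.
We prove 5 | 2·6^t + 3 for all t ≥ 0 by induction on t.
For the base case t = 0: h(0) = 5 = 5·(1), so 5 | h(0).
Inductive step: suppose the statement holds for some i ≥ 0, i.e. 5 | h(i). Then
h(i+1) = 2·6^(i+1) + 3 = 6·(2·6^i + 3) - 15 = 6·h(i) - 15. The first term is divisible by 5 by the inductive hypothesis, and -15 is divisible by 5. Hence 5 | h(i+1).
This completes the induction.
Therefore the largest such d is 5.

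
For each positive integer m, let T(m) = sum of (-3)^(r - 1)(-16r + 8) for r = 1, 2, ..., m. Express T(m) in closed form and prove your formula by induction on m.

T(m) = (-3)^m(4m - 1) + 1

We claim T(m) = (-3)^m(4m - 1) + 1 for all m ≥ 1.
Base case (m = 1): T(1) = -8, and the closed form gives -8. They agree.
Inductive step: assume the claim holds for m = r, so T(r) = (-3)^r(4r - 1) + 1.
Then T(r+1) = T(r) + ((-3)^r(-16r - 8)) = ((-3)^r(4r - 1) + 1) + ((-3)^r(-16r - 8)).
Simplifying, T(r+1) = -12(-3)^r·r - 9(-3)^r + 1 = (-3)^(r+1)(4(r+1) - 1) + 1,
which is the closed form with m = r+1.
By the principle of mathematical induction, the result holds for all m ≥ 1.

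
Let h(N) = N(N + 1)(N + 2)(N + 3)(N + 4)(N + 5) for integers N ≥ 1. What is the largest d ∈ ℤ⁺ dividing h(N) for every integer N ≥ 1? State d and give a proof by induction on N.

Computing the first values: h(1) = 720 and h(2) = 5040; gcd(720, 5040) = 720, so d ≤ 720.
We prove 720 | N(N + 1)(N + 2)(N + 3)(N + 4)(N + 5) for all N ≥ 1 by induction on N.
When N = 1: h(1) = 720 = 720·(1), so 720 | h(1).
For the inductive step, assume it holds for an arbitrary i ≥ 1, i.e. 720 | h(i). Then
h(i+1) − h(i) = (i+1)·(i+2)·(i+3)·(i+4)·(i+5)·(i+6) − i·(i+1)·(i+2)·(i+3)·(i+4)·(i+5) = (i+1)·(i+2)·(i+3)·(i+4)·(i+5)·[(i+6) − i] = 6·(i+1)·(i+2)·(i+3)·(i+4)·(i+5). The product of 5 consecutive integers is divisible by (5)! = 120, so h(i+1) − h(i) is divisible by 6·120 = 720. By the inductive hypothesis 720 | h(i), hence 720 | h(i+1).
This completes the induction.
Therefore the largest such d is 720.

d = 720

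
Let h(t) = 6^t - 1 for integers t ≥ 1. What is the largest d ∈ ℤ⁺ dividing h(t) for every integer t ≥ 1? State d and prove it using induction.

d = 5

Computing the first values: h(1) = 5 and h(2) = 35; gcd(5, 35) = 5, so d ≤ 5.
We prove 5 | 6^t - 1 for all t ≥ 1 by induction on t.
When t = 1: h(1) = 5 = 5·(1), so 5 | h(1).
For the inductive step, assume it holds for an arbitrary p ≥ 1, i.e. 5 | h(p). Then
6^{p+1} − 1^{p+1} = 6·6^p − 1·1^p = 6·(6^p − 1^p) + (5)·1^p. The first term is divisible by 5 by the inductive hypothesis, and the second term (5)·1^p is divisible by 5 since 5 | 5. Hence 5 | h(p+1).
This completes the induction.
Therefore the largest such d is 5.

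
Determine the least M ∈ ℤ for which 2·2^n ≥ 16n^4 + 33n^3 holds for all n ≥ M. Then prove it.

At n = 20: 2097152 < 2824000, so the inequality fails and M ≥ 21. We prove 2·2^n ≥ 16n^4 + 33n^3 for all n ≥ 21.
Base case (n = 21): 2·2^n = 4194304 and 16n^4 + 33n^3 = 3417309, so 4194304 ≥ 3417309.
For the inductive step, assume it holds for an arbitrary r ≥ 21, so 2·2^r ≥ 16r^4 + 33r^3.
Then 2·2^(r + 1) = 2·(2·2^r) ≥ 2·(16r^4 + 33r^3).
Also, for r ≥ 21 we have 2·(16r^4 + 33r^3) ≥ 16(r+1)^4 + 33(r+1)^3, since 2·(16r^4 + 33r^3) − (16(r+1)^4 + 33(r+1)^3) = 16r^4 - 31r^3 - 195r^2 - 163r - 49, which is nonnegative for all r ≥ 21.
Combining, 2·2^(r + 1) ≥ 16(r+1)^4 + 33(r+1)^3.
This completes the induction.
Hence the smallest such M is 21.

M = 21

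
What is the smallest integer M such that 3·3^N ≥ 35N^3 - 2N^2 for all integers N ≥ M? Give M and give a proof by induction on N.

M = 8

At N = 7: 6561 < 11907, so the inequality fails and M ≥ 8. We prove 3·3^N ≥ 35N^3 - 2N^2 for all N ≥ 8.
For the base case N = 8: 3·3^N = 19683 and 35N^3 - 2N^2 = 17792, so 19683 ≥ 17792.
For the inductive step, assume it holds for an arbitrary m ≥ 8, so 3·3^m ≥ 35m^3 - 2m^2.
Then 3·3^(m + 1) = 3·(3·3^m) ≥ 3·(35m^3 - 2m^2).
Also, for m ≥ 8 we have 3·(35m^3 - 2m^2) ≥ 35(m+1)^3 - 2(m+1)^2, since 3·(35m^3 - 2m^2) − (35(m+1)^3 - 2(m+1)^2) = 70m^3 - 109m^2 - 101m - 33, which is nonnegative for all m ≥ 8.
Combining, 3·3^(m + 1) ≥ 35(m+1)^3 - 2(m+1)^2.
Hence, by induction on N, the claim holds for every N ≥ 8.
Hence the smallest such M is 8.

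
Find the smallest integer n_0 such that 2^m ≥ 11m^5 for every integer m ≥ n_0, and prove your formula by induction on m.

At m = 27: 134217728 < 157837977, so the inequality fails and n_0 ≥ 28. We prove 2^m ≥ 11m^5 for all m ≥ 28.
When m = 28: 2^m = 268435456 and 11m^5 = 189314048, so 268435456 ≥ 189314048.
Inductive step: assume the claim holds for m = r, so 2^r ≥ 11r^5.
Then 2^(r + 1) = 2·(2^r) ≥ 2·(11r^5).
Also, for r ≥ 28 we have 2·(11r^5) ≥ 11(r+1)^5, since 2 ≥ (1 + 1/r)^5 for all r ≥ 28.
Combining, 2^(r + 1) ≥ 11(r+1)^5.
By induction, the statement is established for all m ≥ 28.
Hence the smallest such n_0 is 28.

n_0 = 28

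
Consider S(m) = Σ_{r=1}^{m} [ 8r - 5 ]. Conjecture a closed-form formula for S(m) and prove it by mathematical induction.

We claim S(m) = m(4m - 1) for all m ≥ 1.
Base case (m = 1): S(1) = 3, and the closed form gives 3. They agree.
For the inductive step, assume it holds for an arbitrary r ≥ 1, so S(r) = r(4r - 1).
Then S(r+1) = S(r) + (8r + 3) = (r(4r - 1)) + (8r + 3).
Simplifying, S(r+1) = (r + 1)(4r + 3) = (r+1)(4(r+1) - 1),
which is the closed form with m = r+1.
By induction, the statement is established for all m ≥ 1.

S(m) = m(4m - 1)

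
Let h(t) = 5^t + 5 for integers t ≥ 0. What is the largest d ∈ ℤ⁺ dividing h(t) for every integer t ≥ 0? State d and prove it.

Computing the first values: h(0) = 6 and h(1) = 10; gcd(6, 10) = 2, so d ≤ 2.
We prove 2 | 5^t + 5 for all t ≥ 0 by induction on t.
For the base case t = 0: h(0) = 6 = 2·(3), so 2 | h(0).
Inductive step: assume the claim holds for t = j, i.e. 2 | h(j). Then
h(j+1) = 5^(j+1) + 5 = 5·(5^j + 5) - 20 = 5·h(j) - 20. The first term is divisible by 2 by the inductive hypothesis, and -20 is divisible by 2. Hence 2 | h(j+1).
This completes the induction.
Therefore the largest such d is 2.

d = 2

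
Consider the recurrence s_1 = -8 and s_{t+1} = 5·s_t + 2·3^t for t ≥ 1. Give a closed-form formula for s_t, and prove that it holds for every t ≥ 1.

s_t = -3^t - 5^t

Computing the first terms: s_1 = -8, s_2 = -34, s_3 = -152. This suggests s_t = -3^t - 5^t.
Base step (t = 1): the formula gives -8 = -8 = s_1.
Inductive step: assume the claim holds for t = p, so s_p = -3^p - 5^p.
Then s_{p+1} = 5·s_p + 2·3^p = 5·(-3^p - 5^p) + 2·3^p = -3^(p + 1) - 5^(p + 1),
which is the claimed formula at t = p+1.
Hence, by induction on t, the claim holds for every t ≥ 1.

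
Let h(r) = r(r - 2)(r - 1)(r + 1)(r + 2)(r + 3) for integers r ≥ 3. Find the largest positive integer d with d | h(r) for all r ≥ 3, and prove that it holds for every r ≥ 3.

Computing the first values: h(3) = 720 and h(4) = 5040; gcd(720, 5040) = 720, so d ≤ 720.
We prove 720 | r(r - 2)(r - 1)(r + 1)(r + 2)(r + 3) for all r ≥ 3 by induction on r.
Base case (r = 3): h(3) = 720 = 720·(1), so 720 | h(3).
For the inductive step, assume it holds for an arbitrary j ≥ 3, i.e. 720 | h(j). Then
h(j+1) − h(j) = (j-1)·j·(j+1)·(j+2)·(j+3)·(j+4) − (j-2)·(j-1)·j·(j+1)·(j+2)·(j+3) = (j-1)·j·(j+1)·(j+2)·(j+3)·[(j+4) − (j-2)] = 6·(j-1)·j·(j+1)·(j+2)·(j+3). The product of 5 consecutive integers is divisible by (5)! = 120, so h(j+1) − h(j) is divisible by 6·120 = 720. By the inductive hypothesis 720 | h(j), hence 720 | h(j+1).
By induction, the statement is established for all r ≥ 3.
Therefore the largest such d is 720.

d = 720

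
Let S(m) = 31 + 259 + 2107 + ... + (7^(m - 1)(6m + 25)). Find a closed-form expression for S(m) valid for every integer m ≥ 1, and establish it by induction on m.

We claim S(m) = 7^m(m + 4) - 4 for all m ≥ 1.
Base step (m = 1): S(1) = 31, and the closed form gives 31. They agree.
Suppose the result is true for m = r, so S(r) = 7^r(r + 4) - 4.
Then S(r+1) = S(r) + (7^r(6r + 31)) = (7^r(r + 4) - 4) + (7^r(6r + 31)).
Simplifying, S(r+1) = 7·7^r·r + 35·7^r - 4 = 7^(r+1)((r+1) + 4) - 4,
which is the closed form with m = r+1.
By induction, the statement is established for all m ≥ 1.

S(m) = 7^m(m + 4) - 4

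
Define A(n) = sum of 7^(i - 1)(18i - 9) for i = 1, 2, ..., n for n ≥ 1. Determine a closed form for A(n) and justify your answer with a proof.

A(n) = 7^n(3n - 2) + 2

We claim A(n) = 7^n(3n - 2) + 2 for all n ≥ 1.
Base step (n = 1): A(1) = 9, and the closed form gives 9. They agree.
Suppose the result is true for n = i, so A(i) = 7^i(3i - 2) + 2.
Then A(i+1) = A(i) + (7^i(18i + 9)) = (7^i(3i - 2) + 2) + (7^i(18i + 9)).
Simplifying, A(i+1) = 21·7^i·i + 7·7^i + 2 = 7^(i+1)(3(i+1) - 2) + 2,
which is the closed form with n = i+1.
By induction, the statement is established for all n ≥ 1.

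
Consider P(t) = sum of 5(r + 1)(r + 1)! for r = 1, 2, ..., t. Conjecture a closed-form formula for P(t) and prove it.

We claim P(t) = 5(t + 2)! - 10 for all t ≥ 1.
Base case (t = 1): P(1) = 20, and the closed form gives 20. They agree.
Inductive step: assume the claim holds for t = r, so P(r) = 5(r + 2)! - 10.
Then P(r+1) = P(r) + (5(r + 2)(r + 2)!) = (5(r + 2)! - 10) + (5(r + 2)(r + 2)!).
Simplifying, P(r+1) = 5((r+1) + 2)! - 10,
which is the closed form with t = r+1.
By induction, the statement is established for all t ≥ 1.

P(t) = 5(t + 2)! - 10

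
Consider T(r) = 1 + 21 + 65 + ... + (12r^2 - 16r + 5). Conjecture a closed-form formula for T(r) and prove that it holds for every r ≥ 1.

T(r) = r(4r^2 - 2r - 1)

We claim T(r) = r(4r^2 - 2r - 1) for all r ≥ 1.
Base step (r = 1): T(1) = 1, and the closed form gives 1. They agree.
Inductive step: suppose the statement holds for some i ≥ 1, so T(i) = i(4i^2 - 2i - 1).
Then T(i+1) = T(i) + (12i^2 + 8i + 1) = (i(4i^2 - 2i - 1)) + (12i^2 + 8i + 1).
Simplifying, T(i+1) = (i + 1)(4i^2 + 6i + 1) = (i+1)(4(i+1)^2 - 2(i+1) - 1),
which is the closed form with r = i+1.
This completes the induction.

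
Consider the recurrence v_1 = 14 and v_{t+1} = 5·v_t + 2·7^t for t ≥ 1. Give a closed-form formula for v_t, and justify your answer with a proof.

v_t = 7·5^(t - 1) + 7^t

Computing the first terms: v_1 = 14, v_2 = 84, v_3 = 518. This suggests v_t = 7·5^(t - 1) + 7^t.
Base step (t = 1): the formula gives 14 = 14 = v_1.
Suppose the result is true for t = p, so v_p = 7·5^(p - 1) + 7^p.
Then v_{p+1} = 5·v_p + 2·7^p = 5·(7·5^(p - 1) + 7^p) + 2·7^p = 7·5^p + 7^(p + 1) = 7·5^((p+1) - 1) + 7^(p+1),
which is the claimed formula at t = p+1.
Hence, by induction on t, the claim holds for every t ≥ 1.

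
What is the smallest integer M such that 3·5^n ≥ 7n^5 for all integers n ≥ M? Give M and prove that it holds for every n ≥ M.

At n = 6: 46875 < 54432, so the inequality fails and M ≥ 7. We prove 3·5^n ≥ 7n^5 for all n ≥ 7.
Base step (n = 7): 3·5^n = 234375 and 7n^5 = 117649, so 234375 ≥ 117649.
Inductive step: suppose the statement holds for some p ≥ 7, so 3·5^p ≥ 7p^5.
Then 3·5^(p + 1) = 5·(3·5^p) ≥ 5·(7p^5).
Also, for p ≥ 7 we have 5·(7p^5) ≥ 7(p+1)^5, since 5 ≥ (1 + 1/p)^5 for all p ≥ 7.
Combining, 3·5^(p + 1) ≥ 7(p+1)^5.
By the principle of mathematical induction, the result holds for all n ≥ 7.
Hence the smallest such M is 7.

M = 7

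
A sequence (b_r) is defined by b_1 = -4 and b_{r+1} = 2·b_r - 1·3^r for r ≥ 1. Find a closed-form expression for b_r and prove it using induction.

b_r = -2^(r - 1) - 3^r

Computing the first terms: b_1 = -4, b_2 = -11, b_3 = -31. This suggests b_r = -2^(r - 1) - 3^r.
For the base case r = 1: the formula gives -4 = -4 = b_1.
Suppose the result is true for r = p, so b_p = -2^(p - 1) - 3^p.
Then b_{p+1} = 2·b_p - 1·3^p = 2·(-2^(p - 1) - 3^p) - 1·3^p = -2^p - 3^(p + 1) = -2^((p+1) - 1) - 3^(p+1),
which is the claimed formula at r = p+1.
This completes the induction.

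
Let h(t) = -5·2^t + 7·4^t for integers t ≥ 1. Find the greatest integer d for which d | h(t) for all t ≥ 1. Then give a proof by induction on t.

d = 2

Computing the first values: h(1) = 18 and h(2) = 92; gcd(18, 92) = 2, so d ≤ 2.
We prove 2 | -5·2^t + 7·4^t for all t ≥ 1 by induction on t.
For the base case t = 1: h(1) = 18 = 2·(9), so 2 | h(1).
Inductive step: suppose the statement holds for some r ≥ 1, i.e. 2 | h(r). Then
h(r+1) − 4·h(r) = (-5·2^(r+1) + 7·4^(r+1)) − 4·(-5·2^r + 7·4^r) = (-5)·2^r·(2 − 4) = (10)·2^r. Since 2 | h(r) by the inductive hypothesis, 2 | 4·h(r); and 2 | 10 since 10 = 2·5. Therefore 2 | h(r+1).
By induction, the statement is established for all t ≥ 1.
Therefore the largest such d is 2.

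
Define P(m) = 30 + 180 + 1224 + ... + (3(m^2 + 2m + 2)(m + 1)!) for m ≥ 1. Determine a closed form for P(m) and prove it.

P(m) = (3m + 3)(m + 2)! - 6

We claim P(m) = (3m + 3)(m + 2)! - 6 for all m ≥ 1.
Base case (m = 1): P(1) = 30, and the closed form gives 30. They agree.
For the inductive step, assume it holds for an arbitrary j ≥ 1, so P(j) = (3j + 3)(j + 2)! - 6.
Then P(j+1) = P(j) + (3(j^2 + 4j + 5)(j + 2)!) = ((3j + 3)(j + 2)! - 6) + (3(j^2 + 4j + 5)(j + 2)!).
Simplifying, P(j+1) = (3(j+1) + 3)((j+1) + 2)! - 6,
which is the closed form with m = j+1.
By the principle of mathematical induction, the result holds for all m ≥ 1.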